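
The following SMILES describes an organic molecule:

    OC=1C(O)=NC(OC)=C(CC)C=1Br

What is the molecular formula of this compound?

Walk through each heavy atom and fill implicit hydrogens from standard valence (C 4, N 3, O 2, S 2, halogen 1):
  atom 1: O, bond orders sum to 1 (valence 2) → 1 H
  atom 2: C, bond orders sum to 4 (valence 4) → 0 H
  atom 3: C, bond orders sum to 4 (valence 4) → 0 H
  atom 4: O, bond orders sum to 1 (valence 2) → 1 H
  atom 5: N, bond orders sum to 3 (valence 3) → 0 H
  atom 6: C, bond orders sum to 4 (valence 4) → 0 H
  atom 7: O, bond orders sum to 2 (valence 2) → 0 H
  atom 8: C, bond orders sum to 1 (valence 4) → 3 H
  atom 9: C, bond orders sum to 4 (valence 4) → 0 H
  atom 10: C, bond orders sum to 2 (valence 4) → 2 H
  atom 11: C, bond orders sum to 1 (valence 4) → 3 H
  atom 12: C, bond orders sum to 4 (valence 4) → 0 H
  atom 13: Br (halogen, monovalent) → 0 H
Totals → C:8, H:10, Br:1, N:1, O:3.
In Hill order: C8H10BrNO3.

C8H10BrNO3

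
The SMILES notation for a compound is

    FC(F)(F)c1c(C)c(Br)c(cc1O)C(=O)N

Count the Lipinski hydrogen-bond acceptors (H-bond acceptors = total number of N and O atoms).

N atoms: 1; O atoms: 2.
Lipinski HBA = 1 + 2 = 3.

3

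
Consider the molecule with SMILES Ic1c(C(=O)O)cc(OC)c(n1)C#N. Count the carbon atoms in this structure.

8

Count every carbon token in the SMILES (each C, including those in ring-closure positions and inside branches).
Carbon count: 8.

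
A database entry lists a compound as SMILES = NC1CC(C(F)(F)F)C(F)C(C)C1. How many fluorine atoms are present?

Scan the SMILES for F atoms (remember two-letter symbols like Cl and Br are single atoms).
Fluorine count: 4.

4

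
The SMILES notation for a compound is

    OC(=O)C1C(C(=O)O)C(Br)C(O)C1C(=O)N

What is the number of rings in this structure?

1

In SMILES, each pair of matching ring-closure digits denotes one ring-closing bond; the number of such bonds equals the number of independent rings.
Ring-closure bonds here: 1.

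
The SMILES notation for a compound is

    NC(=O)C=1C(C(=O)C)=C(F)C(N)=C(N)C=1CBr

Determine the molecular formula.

Walk through each heavy atom and fill implicit hydrogens from standard valence (C 4, N 3, O 2, S 2, halogen 1):
  atom 1: N, bond orders sum to 1 (valence 3) → 2 H
  atom 2: C, bond orders sum to 4 (valence 4) → 0 H
  atom 3: O, bond orders sum to 2 (valence 2) → 0 H
  atom 4: C, bond orders sum to 4 (valence 4) → 0 H
  atom 5: C, bond orders sum to 4 (valence 4) → 0 H
  atom 6: C, bond orders sum to 4 (valence 4) → 0 H
  atom 7: O, bond orders sum to 2 (valence 2) → 0 H
  atom 8: C, bond orders sum to 1 (valence 4) → 3 H
  atom 9: C, bond orders sum to 4 (valence 4) → 0 H
  atom 10: F (halogen, monovalent) → 0 H
  atom 11: C, bond orders sum to 4 (valence 4) → 0 H
  atom 12: N, bond orders sum to 1 (valence 3) → 2 H
  atom 13: C, bond orders sum to 4 (valence 4) → 0 H
  atom 14: N, bond orders sum to 1 (valence 3) → 2 H
  atom 15: C, bond orders sum to 4 (valence 4) → 0 H
  atom 16: C, bond orders sum to 2 (valence 4) → 2 H
  atom 17: Br (halogen, monovalent) → 0 H
Totals → C:10, H:11, Br:1, F:1, N:3, O:2.

C10H11BrFN3O2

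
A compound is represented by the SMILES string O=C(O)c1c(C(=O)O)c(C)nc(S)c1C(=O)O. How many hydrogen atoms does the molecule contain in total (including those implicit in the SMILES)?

7

Walk through each heavy atom and fill implicit hydrogens from standard valence (C 4, N 3, O 2, S 2, halogen 1); for lowercase aromatic atoms, an aromatic c carries 1 H when it has two neighbours and 0 H with three, and aromatic n carries 0 H:
  atom 1: O, bond orders sum to 2 (valence 2) → 0 H
  atom 2: C, bond orders sum to 4 (valence 4) → 0 H
  atom 3: O, bond orders sum to 1 (valence 2) → 1 H
  atom 4: aromatic c, 3 neighbours → 0 H
  atom 5: aromatic c, 3 neighbours → 0 H
  atom 6: C, bond orders sum to 4 (valence 4) → 0 H
  atom 7: O, bond orders sum to 2 (valence 2) → 0 H
  atom 8: O, bond orders sum to 1 (valence 2) → 1 H
  atom 9: aromatic c, 3 neighbours → 0 H
  atom 10: C, bond orders sum to 1 (valence 4) → 3 H
  atom 11: aromatic n, 2 neighbours → 0 H
  atom 12: aromatic c, 3 neighbours → 0 H
  atom 13: S, bond orders sum to 1 (valence 2) → 1 H
  atom 14: aromatic c, 3 neighbours → 0 H
  atom 15: C, bond orders sum to 4 (valence 4) → 0 H
  atom 16: O, bond orders sum to 2 (valence 2) → 0 H
  atom 17: O, bond orders sum to 1 (valence 2) → 1 H
Total hydrogens: 7.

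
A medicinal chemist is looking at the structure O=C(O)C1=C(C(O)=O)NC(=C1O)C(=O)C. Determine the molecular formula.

C8H7NO6

Walk through each heavy atom and fill implicit hydrogens from standard valence (C 4, N 3, O 2, S 2, halogen 1):
  atom 1: O, bond orders sum to 2 (valence 2) → 0 H
  atom 2: C, bond orders sum to 4 (valence 4) → 0 H
  atom 3: O, bond orders sum to 1 (valence 2) → 1 H
  atom 4: C, bond orders sum to 4 (valence 4) → 0 H
  atom 5: C, bond orders sum to 4 (valence 4) → 0 H
  atom 6: C, bond orders sum to 4 (valence 4) → 0 H
  atom 7: O, bond orders sum to 1 (valence 2) → 1 H
  atom 8: O, bond orders sum to 2 (valence 2) → 0 H
  atom 9: N, bond orders sum to 2 (valence 3) → 1 H
  atom 10: C, bond orders sum to 4 (valence 4) → 0 H
  atom 11: C, bond orders sum to 4 (valence 4) → 0 H
  atom 12: O, bond orders sum to 1 (valence 2) → 1 H
  atom 13: C, bond orders sum to 4 (valence 4) → 0 H
  atom 14: O, bond orders sum to 2 (valence 2) → 0 H
  atom 15: C, bond orders sum to 1 (valence 4) → 3 H
Totals → C:8, H:7, N:1, O:6.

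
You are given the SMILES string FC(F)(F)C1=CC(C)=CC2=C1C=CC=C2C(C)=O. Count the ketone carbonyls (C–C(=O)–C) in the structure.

1

The ketone motif appears at heavy-atom position 16 in the SMILES.
Ketone count: 1.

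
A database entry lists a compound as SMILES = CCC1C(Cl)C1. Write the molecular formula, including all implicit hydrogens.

C5H9Cl

Walk through each heavy atom and fill implicit hydrogens from standard valence (C 4, N 3, O 2, S 2, halogen 1):
  atom 1: C, bond orders sum to 1 (valence 4) → 3 H
  atom 2: C, bond orders sum to 2 (valence 4) → 2 H
  atom 3: C, bond orders sum to 3 (valence 4) → 1 H
  atom 4: C, bond orders sum to 3 (valence 4) → 1 H
  atom 5: Cl (halogen, monovalent) → 0 H
  atom 6: C, bond orders sum to 2 (valence 4) → 2 H
Totals → C:5, H:9, Cl:1.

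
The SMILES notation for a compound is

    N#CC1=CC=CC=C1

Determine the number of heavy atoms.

Every atom symbol written in the SMILES (organic subset) is one heavy atom; implicit H are not written.
Heavy atoms by element → C:7, N:1.
Total: 8.

8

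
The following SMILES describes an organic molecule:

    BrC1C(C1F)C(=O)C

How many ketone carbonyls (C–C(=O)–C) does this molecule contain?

1

The ketone motif appears at heavy-atom position 6 in the SMILES.
Ketone count: 1.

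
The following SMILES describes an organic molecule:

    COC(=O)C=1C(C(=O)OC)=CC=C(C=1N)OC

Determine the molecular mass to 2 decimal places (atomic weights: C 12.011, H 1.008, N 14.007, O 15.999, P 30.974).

First, the molecular formula is C11H13NO5 (counting implicit H from valence).
  C: 11 × 12.011 = 132.121
  H: 13 × 1.008 = 13.104
  N: 1 × 14.007 = 14.007
  O: 5 × 15.999 = 79.995
Sum: 11×12.011 + 13×1.008 + 1×14.007 + 5×15.999 = 239.227 → 239.23 g/mol.

239.23 g/mol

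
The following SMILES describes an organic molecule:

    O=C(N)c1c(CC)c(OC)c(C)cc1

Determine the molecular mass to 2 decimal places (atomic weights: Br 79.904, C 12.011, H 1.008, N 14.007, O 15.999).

193.25 g/mol

First, the molecular formula is C11H15NO2 (counting implicit H from valence).
  C: 11 × 12.011 = 132.121
  H: 15 × 1.008 = 15.120
  N: 1 × 14.007 = 14.007
  O: 2 × 15.999 = 31.998
Sum: 11×12.011 + 15×1.008 + 1×14.007 + 2×15.999 = 193.246 → 193.25 g/mol.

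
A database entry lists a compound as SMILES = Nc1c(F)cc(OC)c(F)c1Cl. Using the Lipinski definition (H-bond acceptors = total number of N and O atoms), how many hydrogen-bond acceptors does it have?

N atoms: 1; O atoms: 1.
Lipinski HBA = 1 + 1 = 2.

2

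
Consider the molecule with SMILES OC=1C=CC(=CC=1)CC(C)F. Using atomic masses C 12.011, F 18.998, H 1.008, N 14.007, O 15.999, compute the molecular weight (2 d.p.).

First, the molecular formula is C9H11FO (counting implicit H from valence).
  C: 9 × 12.011 = 108.099
  F: 1 × 18.998 = 18.998
  H: 11 × 1.008 = 11.088
  O: 1 × 15.999 = 15.999
Sum: 9×12.011 + 1×18.998 + 11×1.008 + 1×15.999 = 154.184 → 154.18 g/mol.

154.18 g/mol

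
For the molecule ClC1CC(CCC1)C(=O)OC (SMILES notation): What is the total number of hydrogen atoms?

13

Walk through each heavy atom and fill implicit hydrogens from standard valence (C 4, N 3, O 2, S 2, halogen 1):
  atom 1: Cl (halogen, monovalent) → 0 H
  atom 2: C, bond orders sum to 3 (valence 4) → 1 H
  atom 3: C, bond orders sum to 2 (valence 4) → 2 H
  atom 4: C, bond orders sum to 3 (valence 4) → 1 H
  atom 5: C, bond orders sum to 2 (valence 4) → 2 H
  atom 6: C, bond orders sum to 2 (valence 4) → 2 H
  atom 7: C, bond orders sum to 2 (valence 4) → 2 H
  atom 8: C, bond orders sum to 4 (valence 4) → 0 H
  atom 9: O, bond orders sum to 2 (valence 2) → 0 H
  atom 10: O, bond orders sum to 2 (valence 2) → 0 H
  atom 11: C, bond orders sum to 1 (valence 4) → 3 H
Total hydrogens: 13.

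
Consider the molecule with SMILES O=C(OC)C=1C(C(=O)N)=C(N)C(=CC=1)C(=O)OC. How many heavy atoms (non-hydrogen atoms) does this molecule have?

18

Every atom symbol written in the SMILES (organic subset) is one heavy atom; implicit H are not written.
Heavy atoms by element → C:11, N:2, O:5.
Total: 18.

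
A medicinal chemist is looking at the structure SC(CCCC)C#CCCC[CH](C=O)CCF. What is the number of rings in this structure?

0

In SMILES, each pair of matching ring-closure digits denotes one ring-closing bond; the number of such bonds equals the number of independent rings.
Ring-closure bonds here: 0.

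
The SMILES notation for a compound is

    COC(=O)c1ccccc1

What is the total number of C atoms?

8

Count every carbon token in the SMILES (each C, including those in ring-closure positions and inside branches).
Carbon count: 8.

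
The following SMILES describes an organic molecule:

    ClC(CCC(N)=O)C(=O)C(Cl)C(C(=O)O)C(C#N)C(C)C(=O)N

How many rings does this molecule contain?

In SMILES, each pair of matching ring-closure digits denotes one ring-closing bond; the number of such bonds equals the number of independent rings.
Ring-closure bonds here: 0.

0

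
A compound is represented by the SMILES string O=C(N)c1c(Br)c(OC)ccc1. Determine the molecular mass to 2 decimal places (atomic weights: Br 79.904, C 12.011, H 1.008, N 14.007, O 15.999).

230.06 g/mol

First, the molecular formula is C8H8BrNO2 (counting implicit H from valence).
  Br: 1 × 79.904 = 79.904
  C: 8 × 12.011 = 96.088
  H: 8 × 1.008 = 8.064
  N: 1 × 14.007 = 14.007
  O: 2 × 15.999 = 31.998
Sum: 1×79.904 + 8×12.011 + 8×1.008 + 1×14.007 + 2×15.999 = 230.061 → 230.06 g/mol.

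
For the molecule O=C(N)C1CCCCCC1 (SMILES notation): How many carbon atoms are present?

Count every carbon token in the SMILES (each C, including those in ring-closure positions and inside branches).
Carbon count: 8.

8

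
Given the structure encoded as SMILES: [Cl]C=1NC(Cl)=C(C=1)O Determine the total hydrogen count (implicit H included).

Walk through each heavy atom and fill implicit hydrogens from standard valence (C 4, N 3, O 2, S 2, halogen 1):
  atom 1: Cl with explicit H count 0
  atom 2: C, bond orders sum to 4 (valence 4) → 0 H
  atom 3: N, bond orders sum to 2 (valence 3) → 1 H
  atom 4: C, bond orders sum to 4 (valence 4) → 0 H
  atom 5: Cl (halogen, monovalent) → 0 H
  atom 6: C, bond orders sum to 4 (valence 4) → 0 H
  atom 7: C, bond orders sum to 3 (valence 4) → 1 H
  atom 8: O, bond orders sum to 1 (valence 2) → 1 H
Total hydrogens: 3.

3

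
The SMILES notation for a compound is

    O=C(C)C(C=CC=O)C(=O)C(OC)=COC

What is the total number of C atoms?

11

Count every carbon token in the SMILES (each C, including those in ring-closure positions and inside branches).
Carbon count: 11.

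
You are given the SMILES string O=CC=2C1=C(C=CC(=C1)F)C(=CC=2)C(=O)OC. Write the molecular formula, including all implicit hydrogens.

Walk through each heavy atom and fill implicit hydrogens from standard valence (C 4, N 3, O 2, S 2, halogen 1):
  atom 1: O, bond orders sum to 2 (valence 2) → 0 H
  atom 2: C, bond orders sum to 3 (valence 4) → 1 H
  atom 3: C, bond orders sum to 4 (valence 4) → 0 H
  atom 4: C, bond orders sum to 4 (valence 4) → 0 H
  atom 5: C, bond orders sum to 4 (valence 4) → 0 H
  atom 6: C, bond orders sum to 3 (valence 4) → 1 H
  atom 7: C, bond orders sum to 3 (valence 4) → 1 H
  atom 8: C, bond orders sum to 4 (valence 4) → 0 H
  atom 9: C, bond orders sum to 3 (valence 4) → 1 H
  atom 10: F (halogen, monovalent) → 0 H
  atom 11: C, bond orders sum to 4 (valence 4) → 0 H
  atom 12: C, bond orders sum to 3 (valence 4) → 1 H
  atom 13: C, bond orders sum to 3 (valence 4) → 1 H
  atom 14: C, bond orders sum to 4 (valence 4) → 0 H
  atom 15: O, bond orders sum to 2 (valence 2) → 0 H
  atom 16: O, bond orders sum to 2 (valence 2) → 0 H
  atom 17: C, bond orders sum to 1 (valence 4) → 3 H
Totals → C:13, H:9, F:1, O:3.
In Hill order: C13H9FO3.

C13H9FO3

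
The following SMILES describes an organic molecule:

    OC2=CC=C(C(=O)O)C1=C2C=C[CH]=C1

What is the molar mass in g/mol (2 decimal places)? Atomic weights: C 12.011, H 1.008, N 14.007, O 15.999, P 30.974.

First, the molecular formula is C11H8O3 (counting implicit H from valence).
  C: 11 × 12.011 = 132.121
  H: 8 × 1.008 = 8.064
  O: 3 × 15.999 = 47.997
Sum: 11×12.011 + 8×1.008 + 3×15.999 = 188.182 → 188.18 g/mol.

188.18 g/mol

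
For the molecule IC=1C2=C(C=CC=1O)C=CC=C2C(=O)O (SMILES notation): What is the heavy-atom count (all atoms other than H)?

15

Every atom symbol written in the SMILES (organic subset) is one heavy atom; implicit H are not written.
Heavy atoms by element → C:11, I:1, O:3.
Total: 15.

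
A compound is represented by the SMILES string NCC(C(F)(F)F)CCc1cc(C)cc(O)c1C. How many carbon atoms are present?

Count every carbon token in the SMILES (each C, including those in ring-closure positions and inside branches).
Carbon count: 13.

13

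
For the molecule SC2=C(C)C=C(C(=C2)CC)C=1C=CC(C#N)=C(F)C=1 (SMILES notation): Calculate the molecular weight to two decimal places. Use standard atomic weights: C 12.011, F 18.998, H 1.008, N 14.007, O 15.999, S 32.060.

271.35 g/mol

First, the molecular formula is C16H14FNS (counting implicit H from valence).
  C: 16 × 12.011 = 192.176
  F: 1 × 18.998 = 18.998
  H: 14 × 1.008 = 14.112
  N: 1 × 14.007 = 14.007
  S: 1 × 32.060 = 32.060
Sum: 16×12.011 + 1×18.998 + 14×1.008 + 1×14.007 + 1×32.060 = 271.353 → 271.35 g/mol.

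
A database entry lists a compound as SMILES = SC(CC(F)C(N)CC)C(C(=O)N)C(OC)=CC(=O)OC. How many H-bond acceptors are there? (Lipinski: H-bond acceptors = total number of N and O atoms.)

6

N atoms: 2; O atoms: 4.
Lipinski HBA = 2 + 4 = 6.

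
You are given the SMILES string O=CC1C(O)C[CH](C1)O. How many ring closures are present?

In SMILES, each pair of matching ring-closure digits denotes one ring-closing bond; the number of such bonds equals the number of independent rings.
Ring-closure bonds here: 1.

1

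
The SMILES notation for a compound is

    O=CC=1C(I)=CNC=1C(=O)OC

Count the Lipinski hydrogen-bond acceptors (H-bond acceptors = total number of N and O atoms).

N atoms: 1; O atoms: 3.
Lipinski HBA = 1 + 3 = 4.

4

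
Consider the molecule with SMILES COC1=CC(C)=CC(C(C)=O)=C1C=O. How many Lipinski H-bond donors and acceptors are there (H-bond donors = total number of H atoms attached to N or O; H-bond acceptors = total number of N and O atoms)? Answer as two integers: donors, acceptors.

0, 3

Donors: find every N or O and count the H atoms it carries.
  atom 2 (O): bond orders sum to 2 → 0 H
  atom 11 (O): bond orders sum to 2 → 0 H
  atom 14 (O): bond orders sum to 2 → 0 H
Lipinski HBD = 0.
Acceptors: N atoms = 0, O atoms = 3 → HBA = 3.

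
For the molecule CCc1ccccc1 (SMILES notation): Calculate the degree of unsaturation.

4

Molecular formula: C8H10.
DoU = (2C + 2 + N − H − X) / 2, where X is the halogen count and O/S are ignored.
    = (2·8 + 2 + 0 − 10 − 0) / 2 = 8 / 2 = 4.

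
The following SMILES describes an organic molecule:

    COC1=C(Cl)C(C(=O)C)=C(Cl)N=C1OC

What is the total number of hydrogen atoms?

9

Walk through each heavy atom and fill implicit hydrogens from standard valence (C 4, N 3, O 2, S 2, halogen 1):
  atom 1: C, bond orders sum to 1 (valence 4) → 3 H
  atom 2: O, bond orders sum to 2 (valence 2) → 0 H
  atom 3: C, bond orders sum to 4 (valence 4) → 0 H
  atom 4: C, bond orders sum to 4 (valence 4) → 0 H
  atom 5: Cl (halogen, monovalent) → 0 H
  atom 6: C, bond orders sum to 4 (valence 4) → 0 H
  atom 7: C, bond orders sum to 4 (valence 4) → 0 H
  atom 8: O, bond orders sum to 2 (valence 2) → 0 H
  atom 9: C, bond orders sum to 1 (valence 4) → 3 H
  atom 10: C, bond orders sum to 4 (valence 4) → 0 H
  atom 11: Cl (halogen, monovalent) → 0 H
  atom 12: N, bond orders sum to 3 (valence 3) → 0 H
  atom 13: C, bond orders sum to 4 (valence 4) → 0 H
  atom 14: O, bond orders sum to 2 (valence 2) → 0 H
  atom 15: C, bond orders sum to 1 (valence 4) → 3 H
Total hydrogens: 9.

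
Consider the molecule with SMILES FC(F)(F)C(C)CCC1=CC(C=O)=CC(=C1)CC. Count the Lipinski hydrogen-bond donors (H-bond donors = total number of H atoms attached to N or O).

Donors: find every N or O and count the H atoms it carries.
  atom 13 (O): bond orders sum to 2 → 0 H
Lipinski HBD = 0.

0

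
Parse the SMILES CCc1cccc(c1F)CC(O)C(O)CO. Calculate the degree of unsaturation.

Molecular formula: C12H17FO3.
DoU = (2C + 2 + N − H − X) / 2, where X is the halogen count and O/S are ignored.
    = (2·12 + 2 + 0 − 17 − 1) / 2 = 8 / 2 = 4.

4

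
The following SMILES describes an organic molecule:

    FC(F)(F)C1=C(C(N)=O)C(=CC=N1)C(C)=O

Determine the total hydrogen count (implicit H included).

7

Walk through each heavy atom and fill implicit hydrogens from standard valence (C 4, N 3, O 2, S 2, halogen 1):
  atom 1: F (halogen, monovalent) → 0 H
  atom 2: C, bond orders sum to 4 (valence 4) → 0 H
  atom 3: F (halogen, monovalent) → 0 H
  atom 4: F (halogen, monovalent) → 0 H
  atom 5: C, bond orders sum to 4 (valence 4) → 0 H
  atom 6: C, bond orders sum to 4 (valence 4) → 0 H
  atom 7: C, bond orders sum to 4 (valence 4) → 0 H
  atom 8: N, bond orders sum to 1 (valence 3) → 2 H
  atom 9: O, bond orders sum to 2 (valence 2) → 0 H
  atom 10: C, bond orders sum to 4 (valence 4) → 0 H
  atom 11: C, bond orders sum to 3 (valence 4) → 1 H
  atom 12: C, bond orders sum to 3 (valence 4) → 1 H
  atom 13: N, bond orders sum to 3 (valence 3) → 0 H
  atom 14: C, bond orders sum to 4 (valence 4) → 0 H
  atom 15: C, bond orders sum to 1 (valence 4) → 3 H
  atom 16: O, bond orders sum to 2 (valence 2) → 0 H
Total hydrogens: 7.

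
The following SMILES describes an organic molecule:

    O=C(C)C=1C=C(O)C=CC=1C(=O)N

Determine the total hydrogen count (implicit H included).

9

Walk through each heavy atom and fill implicit hydrogens from standard valence (C 4, N 3, O 2, S 2, halogen 1):
  atom 1: O, bond orders sum to 2 (valence 2) → 0 H
  atom 2: C, bond orders sum to 4 (valence 4) → 0 H
  atom 3: C, bond orders sum to 1 (valence 4) → 3 H
  atom 4: C, bond orders sum to 4 (valence 4) → 0 H
  atom 5: C, bond orders sum to 3 (valence 4) → 1 H
  atom 6: C, bond orders sum to 4 (valence 4) → 0 H
  atom 7: O, bond orders sum to 1 (valence 2) → 1 H
  atom 8: C, bond orders sum to 3 (valence 4) → 1 H
  atom 9: C, bond orders sum to 3 (valence 4) → 1 H
  atom 10: C, bond orders sum to 4 (valence 4) → 0 H
  atom 11: C, bond orders sum to 4 (valence 4) → 0 H
  atom 12: O, bond orders sum to 2 (valence 2) → 0 H
  atom 13: N, bond orders sum to 1 (valence 3) → 2 H
Total hydrogens: 9.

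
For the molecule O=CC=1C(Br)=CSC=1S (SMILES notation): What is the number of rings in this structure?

1

In SMILES, each pair of matching ring-closure digits denotes one ring-closing bond; the number of such bonds equals the number of independent rings.
Ring-closure bonds here: 1.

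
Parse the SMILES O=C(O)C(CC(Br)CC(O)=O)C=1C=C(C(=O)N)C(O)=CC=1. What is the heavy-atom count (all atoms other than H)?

Every atom symbol written in the SMILES (organic subset) is one heavy atom; implicit H are not written.
Heavy atoms by element → Br:1, C:13, N:1, O:6.
Total: 21.

21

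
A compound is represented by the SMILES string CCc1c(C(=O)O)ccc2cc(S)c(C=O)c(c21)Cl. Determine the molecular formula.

Walk through each heavy atom and fill implicit hydrogens from standard valence (C 4, N 3, O 2, S 2, halogen 1); for lowercase aromatic atoms, an aromatic c carries 1 H when it has two neighbours and 0 H with three, and aromatic n carries 0 H:
  atom 1: C, bond orders sum to 1 (valence 4) → 3 H
  atom 2: C, bond orders sum to 2 (valence 4) → 2 H
  atom 3: aromatic c, 3 neighbours → 0 H
  atom 4: aromatic c, 3 neighbours → 0 H
  atom 5: C, bond orders sum to 4 (valence 4) → 0 H
  atom 6: O, bond orders sum to 2 (valence 2) → 0 H
  atom 7: O, bond orders sum to 1 (valence 2) → 1 H
  atom 8: aromatic c, 2 neighbours → 1 H
  atom 9: aromatic c, 2 neighbours → 1 H
  atom 10: aromatic c, 3 neighbours → 0 H
  atom 11: aromatic c, 2 neighbours → 1 H
  atom 12: aromatic c, 3 neighbours → 0 H
  atom 13: S, bond orders sum to 1 (valence 2) → 1 H
  atom 14: aromatic c, 3 neighbours → 0 H
  atom 15: C, bond orders sum to 3 (valence 4) → 1 H
  atom 16: O, bond orders sum to 2 (valence 2) → 0 H
  atom 17: aromatic c, 3 neighbours → 0 H
  atom 18: aromatic c, 3 neighbours → 0 H
  atom 19: Cl (halogen, monovalent) → 0 H
Totals → C:14, H:11, Cl:1, O:3, S:1.
In Hill order: C14H11ClO3S.

C14H11ClO3S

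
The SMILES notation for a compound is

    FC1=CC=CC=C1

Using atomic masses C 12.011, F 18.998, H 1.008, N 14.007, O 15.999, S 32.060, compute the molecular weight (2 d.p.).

First, the molecular formula is C6H5F (counting implicit H from valence).
  C: 6 × 12.011 = 72.066
  F: 1 × 18.998 = 18.998
  H: 5 × 1.008 = 5.040
Sum: 6×12.011 + 1×18.998 + 5×1.008 = 96.104 → 96.10 g/mol.

96.10 g/mol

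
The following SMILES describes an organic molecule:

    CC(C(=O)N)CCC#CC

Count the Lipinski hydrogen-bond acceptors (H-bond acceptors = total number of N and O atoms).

2

N atoms: 1; O atoms: 1.
Lipinski HBA = 1 + 1 = 2.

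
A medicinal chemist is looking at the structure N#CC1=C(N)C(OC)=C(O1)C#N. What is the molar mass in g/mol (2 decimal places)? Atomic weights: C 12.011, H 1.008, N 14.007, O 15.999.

First, the molecular formula is C7H5N3O2 (counting implicit H from valence).
  C: 7 × 12.011 = 84.077
  H: 5 × 1.008 = 5.040
  N: 3 × 14.007 = 42.021
  O: 2 × 15.999 = 31.998
Sum: 7×12.011 + 5×1.008 + 3×14.007 + 2×15.999 = 163.136 → 163.14 g/mol.

163.14 g/mol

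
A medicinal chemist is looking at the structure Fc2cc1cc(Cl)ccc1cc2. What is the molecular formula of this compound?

Walk through each heavy atom and fill implicit hydrogens from standard valence (C 4, N 3, O 2, S 2, halogen 1); for lowercase aromatic atoms, an aromatic c carries 1 H when it has two neighbours and 0 H with three, and aromatic n carries 0 H:
  atom 1: F (halogen, monovalent) → 0 H
  atom 2: aromatic c, 3 neighbours → 0 H
  atom 3: aromatic c, 2 neighbours → 1 H
  atom 4: aromatic c, 3 neighbours → 0 H
  atom 5: aromatic c, 2 neighbours → 1 H
  atom 6: aromatic c, 3 neighbours → 0 H
  atom 7: Cl (halogen, monovalent) → 0 H
  atom 8: aromatic c, 2 neighbours → 1 H
  atom 9: aromatic c, 2 neighbours → 1 H
  atom 10: aromatic c, 3 neighbours → 0 H
  atom 11: aromatic c, 2 neighbours → 1 H
  atom 12: aromatic c, 2 neighbours → 1 H
Totals → C:10, H:6, Cl:1, F:1.
In Hill order: C10H6ClF.

C10H6ClF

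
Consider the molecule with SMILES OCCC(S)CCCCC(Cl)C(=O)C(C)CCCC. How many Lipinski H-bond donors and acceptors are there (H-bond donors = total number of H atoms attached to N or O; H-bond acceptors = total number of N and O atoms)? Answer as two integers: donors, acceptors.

Donors: find every N or O and count the H atoms it carries.
  atom 1 (O): bond orders sum to 1 → 1 H
  atom 13 (O): bond orders sum to 2 → 0 H
Lipinski HBD = 1.
Acceptors: N atoms = 0, O atoms = 2 → HBA = 2.

1, 2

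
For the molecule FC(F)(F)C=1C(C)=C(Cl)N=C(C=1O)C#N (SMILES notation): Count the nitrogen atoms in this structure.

Scan the SMILES for N atoms (remember two-letter symbols like Cl and Br are single atoms).
Nitrogen count: 2.

2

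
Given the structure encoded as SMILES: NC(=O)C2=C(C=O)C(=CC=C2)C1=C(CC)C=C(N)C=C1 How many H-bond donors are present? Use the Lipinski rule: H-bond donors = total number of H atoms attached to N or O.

Donors: find every N or O and count the H atoms it carries.
  atom 1 (N): bond orders sum to 1 → 2 H
  atom 3 (O): bond orders sum to 2 → 0 H
  atom 7 (O): bond orders sum to 2 → 0 H
  atom 18 (N): bond orders sum to 1 → 2 H
Lipinski HBD = 4.

4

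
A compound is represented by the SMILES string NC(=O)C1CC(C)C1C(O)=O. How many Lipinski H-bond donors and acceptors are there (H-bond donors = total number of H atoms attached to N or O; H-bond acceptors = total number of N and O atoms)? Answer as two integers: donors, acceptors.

Donors: find every N or O and count the H atoms it carries.
  atom 1 (N): bond orders sum to 1 → 2 H
  atom 3 (O): bond orders sum to 2 → 0 H
  atom 10 (O): bond orders sum to 1 → 1 H
  atom 11 (O): bond orders sum to 2 → 0 H
Lipinski HBD = 3.
Acceptors: N atoms = 1, O atoms = 3 → HBA = 4.

3, 4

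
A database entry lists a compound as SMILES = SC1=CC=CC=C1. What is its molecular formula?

Walk through each heavy atom and fill implicit hydrogens from standard valence (C 4, N 3, O 2, S 2, halogen 1):
  atom 1: S, bond orders sum to 1 (valence 2) → 1 H
  atom 2: C, bond orders sum to 4 (valence 4) → 0 H
  atom 3: C, bond orders sum to 3 (valence 4) → 1 H
  atom 4: C, bond orders sum to 3 (valence 4) → 1 H
  atom 5: C, bond orders sum to 3 (valence 4) → 1 H
  atom 6: C, bond orders sum to 3 (valence 4) → 1 H
  atom 7: C, bond orders sum to 3 (valence 4) → 1 H
Totals → C:6, H:6, S:1.

C6H6S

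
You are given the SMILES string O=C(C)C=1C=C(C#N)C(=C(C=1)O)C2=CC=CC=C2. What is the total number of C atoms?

Count every carbon token in the SMILES (each C, including those in ring-closure positions and inside branches).
Carbon count: 15.

15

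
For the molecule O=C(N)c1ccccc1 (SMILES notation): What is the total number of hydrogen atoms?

7

Walk through each heavy atom and fill implicit hydrogens from standard valence (C 4, N 3, O 2, S 2, halogen 1); for lowercase aromatic atoms, an aromatic c carries 1 H when it has two neighbours and 0 H with three, and aromatic n carries 0 H:
  atom 1: O, bond orders sum to 2 (valence 2) → 0 H
  atom 2: C, bond orders sum to 4 (valence 4) → 0 H
  atom 3: N, bond orders sum to 1 (valence 3) → 2 H
  atom 4: aromatic c, 3 neighbours → 0 H
  atom 5: aromatic c, 2 neighbours → 1 H
  atom 6: aromatic c, 2 neighbours → 1 H
  atom 7: aromatic c, 2 neighbours → 1 H
  atom 8: aromatic c, 2 neighbours → 1 H
  atom 9: aromatic c, 2 neighbours → 1 H
Total hydrogens: 7.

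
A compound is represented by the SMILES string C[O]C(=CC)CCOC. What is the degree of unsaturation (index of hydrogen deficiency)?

1

Degree of unsaturation = (number of rings) + (number of π bonds).
Ring closures in the SMILES: 0.
π bonds: 1 double bond (each 1 DoU) → 1 DoU from unsaturation.
Total DoU = 0 + 1 = 1.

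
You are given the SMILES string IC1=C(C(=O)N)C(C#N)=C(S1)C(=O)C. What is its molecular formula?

C8H5IN2O2S

Walk through each heavy atom and fill implicit hydrogens from standard valence (C 4, N 3, O 2, S 2, halogen 1):
  atom 1: I (halogen, monovalent) → 0 H
  atom 2: C, bond orders sum to 4 (valence 4) → 0 H
  atom 3: C, bond orders sum to 4 (valence 4) → 0 H
  atom 4: C, bond orders sum to 4 (valence 4) → 0 H
  atom 5: O, bond orders sum to 2 (valence 2) → 0 H
  atom 6: N, bond orders sum to 1 (valence 3) → 2 H
  atom 7: C, bond orders sum to 4 (valence 4) → 0 H
  atom 8: C, bond orders sum to 4 (valence 4) → 0 H
  atom 9: N, bond orders sum to 3 (valence 3) → 0 H
  atom 10: C, bond orders sum to 4 (valence 4) → 0 H
  atom 11: S, bond orders sum to 2 (valence 2) → 0 H
  atom 12: C, bond orders sum to 4 (valence 4) → 0 H
  atom 13: O, bond orders sum to 2 (valence 2) → 0 H
  atom 14: C, bond orders sum to 1 (valence 4) → 3 H
Totals → C:8, H:5, I:1, N:2, O:2, S:1.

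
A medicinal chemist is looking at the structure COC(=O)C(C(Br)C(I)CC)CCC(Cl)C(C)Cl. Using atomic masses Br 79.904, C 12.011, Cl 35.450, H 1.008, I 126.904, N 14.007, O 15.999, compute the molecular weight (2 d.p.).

474.00 g/mol

First, the molecular formula is C12H20BrCl2IO2 (counting implicit H from valence).
  Br: 1 × 79.904 = 79.904
  C: 12 × 12.011 = 144.132
  Cl: 2 × 35.450 = 70.900
  H: 20 × 1.008 = 20.160
  I: 1 × 126.904 = 126.904
  O: 2 × 15.999 = 31.998
Sum: 1×79.904 + 12×12.011 + 2×35.450 + 20×1.008 + 1×126.904 + 2×15.999 = 473.998 → 474.00 g/mol.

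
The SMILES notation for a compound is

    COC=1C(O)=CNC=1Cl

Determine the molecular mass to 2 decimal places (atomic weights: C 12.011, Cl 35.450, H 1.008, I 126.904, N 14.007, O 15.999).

147.56 g/mol

First, the molecular formula is C5H6ClNO2 (counting implicit H from valence).
  C: 5 × 12.011 = 60.055
  Cl: 1 × 35.450 = 35.450
  H: 6 × 1.008 = 6.048
  N: 1 × 14.007 = 14.007
  O: 2 × 15.999 = 31.998
Sum: 5×12.011 + 1×35.450 + 6×1.008 + 1×14.007 + 2×15.999 = 147.558 → 147.56 g/mol.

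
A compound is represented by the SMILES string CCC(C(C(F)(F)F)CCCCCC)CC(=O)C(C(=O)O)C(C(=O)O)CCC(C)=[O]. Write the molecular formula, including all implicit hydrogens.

Walk through each heavy atom and fill implicit hydrogens from standard valence (C 4, N 3, O 2, S 2, halogen 1):
  atom 1: C, bond orders sum to 1 (valence 4) → 3 H
  atom 2: C, bond orders sum to 2 (valence 4) → 2 H
  atom 3: C, bond orders sum to 3 (valence 4) → 1 H
  atom 4: C, bond orders sum to 3 (valence 4) → 1 H
  atom 5: C, bond orders sum to 4 (valence 4) → 0 H
  atom 6: F (halogen, monovalent) → 0 H
  atom 7: F (halogen, monovalent) → 0 H
  atom 8: F (halogen, monovalent) → 0 H
  atom 9: C, bond orders sum to 2 (valence 4) → 2 H
  atom 10: C, bond orders sum to 2 (valence 4) → 2 H
  atom 11: C, bond orders sum to 2 (valence 4) → 2 H
  atom 12: C, bond orders sum to 2 (valence 4) → 2 H
  atom 13: C, bond orders sum to 2 (valence 4) → 2 H
  atom 14: C, bond orders sum to 1 (valence 4) → 3 H
  atom 15: C, bond orders sum to 2 (valence 4) → 2 H
  atom 16: C, bond orders sum to 4 (valence 4) → 0 H
  atom 17: O, bond orders sum to 2 (valence 2) → 0 H
  atom 18: C, bond orders sum to 3 (valence 4) → 1 H
  atom 19: C, bond orders sum to 4 (valence 4) → 0 H
  atom 20: O, bond orders sum to 2 (valence 2) → 0 H
  atom 21: O, bond orders sum to 1 (valence 2) → 1 H
  atom 22: C, bond orders sum to 3 (valence 4) → 1 H
  atom 23: C, bond orders sum to 4 (valence 4) → 0 H
  atom 24: O, bond orders sum to 2 (valence 2) → 0 H
  atom 25: O, bond orders sum to 1 (valence 2) → 1 H
  atom 26: C, bond orders sum to 2 (valence 4) → 2 H
  atom 27: C, bond orders sum to 2 (valence 4) → 2 H
  atom 28: C, bond orders sum to 4 (valence 4) → 0 H
  atom 29: C, bond orders sum to 1 (valence 4) → 3 H
  atom 30: O with explicit H count 0
Totals → C:21, H:33, F:3, O:6.
In Hill order: C21H33F3O6.

C21H33F3O6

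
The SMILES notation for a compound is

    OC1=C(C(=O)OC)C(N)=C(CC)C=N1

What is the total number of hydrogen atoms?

12

Walk through each heavy atom and fill implicit hydrogens from standard valence (C 4, N 3, O 2, S 2, halogen 1):
  atom 1: O, bond orders sum to 1 (valence 2) → 1 H
  atom 2: C, bond orders sum to 4 (valence 4) → 0 H
  atom 3: C, bond orders sum to 4 (valence 4) → 0 H
  atom 4: C, bond orders sum to 4 (valence 4) → 0 H
  atom 5: O, bond orders sum to 2 (valence 2) → 0 H
  atom 6: O, bond orders sum to 2 (valence 2) → 0 H
  atom 7: C, bond orders sum to 1 (valence 4) → 3 H
  atom 8: C, bond orders sum to 4 (valence 4) → 0 H
  atom 9: N, bond orders sum to 1 (valence 3) → 2 H
  atom 10: C, bond orders sum to 4 (valence 4) → 0 H
  atom 11: C, bond orders sum to 2 (valence 4) → 2 H
  atom 12: C, bond orders sum to 1 (valence 4) → 3 H
  atom 13: C, bond orders sum to 3 (valence 4) → 1 H
  atom 14: N, bond orders sum to 3 (valence 3) → 0 H
Total hydrogens: 12.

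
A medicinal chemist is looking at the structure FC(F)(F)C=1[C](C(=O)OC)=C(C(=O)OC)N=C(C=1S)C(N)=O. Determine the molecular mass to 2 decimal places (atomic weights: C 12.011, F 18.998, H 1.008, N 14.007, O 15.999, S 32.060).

338.26 g/mol

First, the molecular formula is C11H9F3N2O5S (counting implicit H from valence).
  C: 11 × 12.011 = 132.121
  F: 3 × 18.998 = 56.994
  H: 9 × 1.008 = 9.072
  N: 2 × 14.007 = 28.014
  O: 5 × 15.999 = 79.995
  S: 1 × 32.060 = 32.060
Sum: 11×12.011 + 3×18.998 + 9×1.008 + 2×14.007 + 5×15.999 + 1×32.060 = 338.256 → 338.26 g/mol.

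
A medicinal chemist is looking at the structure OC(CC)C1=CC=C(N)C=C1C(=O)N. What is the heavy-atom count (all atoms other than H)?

Every atom symbol written in the SMILES (organic subset) is one heavy atom; implicit H are not written.
Heavy atoms by element → C:10, N:2, O:2.
Total: 14.

14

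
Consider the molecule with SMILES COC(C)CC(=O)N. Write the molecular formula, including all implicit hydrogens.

C5H11NO2

Walk through each heavy atom and fill implicit hydrogens from standard valence (C 4, N 3, O 2, S 2, halogen 1):
  atom 1: C, bond orders sum to 1 (valence 4) → 3 H
  atom 2: O, bond orders sum to 2 (valence 2) → 0 H
  atom 3: C, bond orders sum to 3 (valence 4) → 1 H
  atom 4: C, bond orders sum to 1 (valence 4) → 3 H
  atom 5: C, bond orders sum to 2 (valence 4) → 2 H
  atom 6: C, bond orders sum to 4 (valence 4) → 0 H
  atom 7: O, bond orders sum to 2 (valence 2) → 0 H
  atom 8: N, bond orders sum to 1 (valence 3) → 2 H
Totals → C:5, H:11, N:1, O:2.
In Hill order: C5H11NO2.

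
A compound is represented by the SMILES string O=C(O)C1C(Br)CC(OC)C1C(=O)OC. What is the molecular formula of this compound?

C9H13BrO5

Walk through each heavy atom and fill implicit hydrogens from standard valence (C 4, N 3, O 2, S 2, halogen 1):
  atom 1: O, bond orders sum to 2 (valence 2) → 0 H
  atom 2: C, bond orders sum to 4 (valence 4) → 0 H
  atom 3: O, bond orders sum to 1 (valence 2) → 1 H
  atom 4: C, bond orders sum to 3 (valence 4) → 1 H
  atom 5: C, bond orders sum to 3 (valence 4) → 1 H
  atom 6: Br (halogen, monovalent) → 0 H
  atom 7: C, bond orders sum to 2 (valence 4) → 2 H
  atom 8: C, bond orders sum to 3 (valence 4) → 1 H
  atom 9: O, bond orders sum to 2 (valence 2) → 0 H
  atom 10: C, bond orders sum to 1 (valence 4) → 3 H
  atom 11: C, bond orders sum to 3 (valence 4) → 1 H
  atom 12: C, bond orders sum to 4 (valence 4) → 0 H
  atom 13: O, bond orders sum to 2 (valence 2) → 0 H
  atom 14: O, bond orders sum to 2 (valence 2) → 0 H
  atom 15: C, bond orders sum to 1 (valence 4) → 3 H
Totals → C:9, H:13, Br:1, O:5.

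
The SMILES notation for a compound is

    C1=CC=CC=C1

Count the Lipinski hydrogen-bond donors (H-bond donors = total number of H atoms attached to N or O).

0

Donors: find every N or O and count the H atoms it carries.
  (no N or O atoms present)
Lipinski HBD = 0.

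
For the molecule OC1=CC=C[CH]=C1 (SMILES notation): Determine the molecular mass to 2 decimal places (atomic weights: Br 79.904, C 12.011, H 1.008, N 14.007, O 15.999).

94.11 g/mol

First, the molecular formula is C6H6O (counting implicit H from valence).
  C: 6 × 12.011 = 72.066
  H: 6 × 1.008 = 6.048
  O: 1 × 15.999 = 15.999
Sum: 6×12.011 + 6×1.008 + 1×15.999 = 94.113 → 94.11 g/mol.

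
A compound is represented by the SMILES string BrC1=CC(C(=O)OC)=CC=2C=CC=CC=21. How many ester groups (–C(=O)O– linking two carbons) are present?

The ester motif appears at heavy-atom position 5 in the SMILES.
Ester count: 1.

1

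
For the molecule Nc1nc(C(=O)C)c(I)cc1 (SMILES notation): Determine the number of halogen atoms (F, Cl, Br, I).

Halogen atoms appear at heavy-atom position 9 (1×I).
Other groups present: 1 ketone, 1 primary amine.
Halogen count: 1.

1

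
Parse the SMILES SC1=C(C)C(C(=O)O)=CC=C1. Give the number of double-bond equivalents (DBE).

Molecular formula: C8H8O2S.
DoU = (2C + 2 + N − H − X) / 2, where X is the halogen count and O/S are ignored.
    = (2·8 + 2 + 0 − 8 − 0) / 2 = 10 / 2 = 5.

5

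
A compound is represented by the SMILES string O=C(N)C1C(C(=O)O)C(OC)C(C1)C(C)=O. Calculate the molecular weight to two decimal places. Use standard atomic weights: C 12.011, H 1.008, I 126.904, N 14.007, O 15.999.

229.23 g/mol

First, the molecular formula is C10H15NO5 (counting implicit H from valence).
  C: 10 × 12.011 = 120.110
  H: 15 × 1.008 = 15.120
  N: 1 × 14.007 = 14.007
  O: 5 × 15.999 = 79.995
Sum: 10×12.011 + 15×1.008 + 1×14.007 + 5×15.999 = 229.232 → 229.23 g/mol.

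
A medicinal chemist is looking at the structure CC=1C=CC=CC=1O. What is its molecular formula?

Walk through each heavy atom and fill implicit hydrogens from standard valence (C 4, N 3, O 2, S 2, halogen 1):
  atom 1: C, bond orders sum to 1 (valence 4) → 3 H
  atom 2: C, bond orders sum to 4 (valence 4) → 0 H
  atom 3: C, bond orders sum to 3 (valence 4) → 1 H
  atom 4: C, bond orders sum to 3 (valence 4) → 1 H
  atom 5: C, bond orders sum to 3 (valence 4) → 1 H
  atom 6: C, bond orders sum to 3 (valence 4) → 1 H
  atom 7: C, bond orders sum to 4 (valence 4) → 0 H
  atom 8: O, bond orders sum to 1 (valence 2) → 1 H
Totals → C:7, H:8, O:1.
In Hill order: C7H8O.

C7H8O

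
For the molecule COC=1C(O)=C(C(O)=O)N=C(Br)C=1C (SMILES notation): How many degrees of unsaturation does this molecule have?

Degree of unsaturation = (number of rings) + (number of π bonds).
Ring closures in the SMILES: 1.
π bonds: 4 double bonds (each 1 DoU) → 4 DoU from unsaturation.
Total DoU = 1 + 4 = 5.

5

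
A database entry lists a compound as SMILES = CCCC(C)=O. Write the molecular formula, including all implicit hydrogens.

Walk through each heavy atom and fill implicit hydrogens from standard valence (C 4, N 3, O 2, S 2, halogen 1):
  atom 1: C, bond orders sum to 1 (valence 4) → 3 H
  atom 2: C, bond orders sum to 2 (valence 4) → 2 H
  atom 3: C, bond orders sum to 2 (valence 4) → 2 H
  atom 4: C, bond orders sum to 4 (valence 4) → 0 H
  atom 5: C, bond orders sum to 1 (valence 4) → 3 H
  atom 6: O, bond orders sum to 2 (valence 2) → 0 H
Totals → C:5, H:10, O:1.
In Hill order: C5H10O.

C5H10O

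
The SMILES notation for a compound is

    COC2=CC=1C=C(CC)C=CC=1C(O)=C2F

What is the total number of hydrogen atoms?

13

Walk through each heavy atom and fill implicit hydrogens from standard valence (C 4, N 3, O 2, S 2, halogen 1):
  atom 1: C, bond orders sum to 1 (valence 4) → 3 H
  atom 2: O, bond orders sum to 2 (valence 2) → 0 H
  atom 3: C, bond orders sum to 4 (valence 4) → 0 H
  atom 4: C, bond orders sum to 3 (valence 4) → 1 H
  atom 5: C, bond orders sum to 4 (valence 4) → 0 H
  atom 6: C, bond orders sum to 3 (valence 4) → 1 H
  atom 7: C, bond orders sum to 4 (valence 4) → 0 H
  atom 8: C, bond orders sum to 2 (valence 4) → 2 H
  atom 9: C, bond orders sum to 1 (valence 4) → 3 H
  atom 10: C, bond orders sum to 3 (valence 4) → 1 H
  atom 11: C, bond orders sum to 3 (valence 4) → 1 H
  atom 12: C, bond orders sum to 4 (valence 4) → 0 H
  atom 13: C, bond orders sum to 4 (valence 4) → 0 H
  atom 14: O, bond orders sum to 1 (valence 2) → 1 H
  atom 15: C, bond orders sum to 4 (valence 4) → 0 H
  atom 16: F (halogen, monovalent) → 0 H
Total hydrogens: 13.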